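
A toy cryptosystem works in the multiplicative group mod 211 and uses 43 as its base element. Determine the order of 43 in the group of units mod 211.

21

ord(43) | φ(211) = 211 − 1 = 210 = 2 · 3 · 5 · 7.
Divisors of 210: 1, 2, 3, 5, 6, 7, 10, 14, 15, 21, 30, 35, 42, 70, 105, 210.
Check 43^d mod 211 for each divisor in increasing order:
43^1 ≡ 43 (mod 211)
43^2 ≡ 161 (mod 211)
43^3 ≡ 171 (mod 211)
43^5 ≡ 101 (mod 211)
43^6 ≡ 123 (mod 211)
43^7 ≡ 14 (mod 211)
43^10 ≡ 73 (mod 211)
43^14 ≡ 196 (mod 211)
43^15 ≡ 199 (mod 211)
43^21 ≡ 1 (mod 211) ✓
Therefore the multiplicative order of 43 modulo 211 is 21.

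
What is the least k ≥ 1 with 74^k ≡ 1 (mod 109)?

Since 74 ∈ (Z/109Z)^×, its order divides φ(109) = 109 − 1 = 108 = 2^2 · 3^3.
Divisors of 108: 1, 2, 3, 4, 6, 9, 12, 18, 27, 36, 54, 108.
Check 74^d mod 109 for each divisor in increasing order:
74^1 ≡ 74 (mod 109)
74^2 ≡ 26 (mod 109)
74^3 ≡ 71 (mod 109)
74^4 ≡ 22 (mod 109)
74^6 ≡ 27 (mod 109)
74^9 ≡ 64 (mod 109)
74^12 ≡ 75 (mod 109)
74^18 ≡ 63 (mod 109)
74^27 ≡ 108 (mod 109)
74^36 ≡ 45 (mod 109)
74^54 ≡ 1 (mod 109) ✓
Hence ord(74) = 54.

54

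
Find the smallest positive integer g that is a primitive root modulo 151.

6

φ(151) = 151 − 1 = 150 = 2 · 3 · 5^2.
Test candidates g = 2, 3, … against the prime factors q ∈ {2, 3, 5} of φ(151): g is a generator iff g^(150/q) ≢ 1 for every such q.
g = 2: 2^75 ≡ 1 — hits 1, so not a primitive root.
g = 3: 3^75 ≡ 150; 3^50 ≡ 1 — hits 1, so not a primitive root.
g = 4: 4^75 ≡ 1 — hits 1, so not a primitive root.
g = 5: 5^75 ≡ 1 — hits 1, so not a primitive root.
g = 6: 6^75 ≡ 150; 6^50 ≡ 32; 6^30 ≡ 59 — none is 1, so 6 is a primitive root.
Hence the least primitive root of 151 is 6.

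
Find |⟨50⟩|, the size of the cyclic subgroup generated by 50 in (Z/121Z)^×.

110

ord(50) | φ(121) = φ(11^2) = 11·(11−1) = 110 = 2 · 5 · 11.
Divisors of 110: 1, 2, 5, 10, 11, 22, 55, 110.
Compute 50^d (mod 121) for the divisors d until we hit 1:
50^1 ≡ 50
50^2 ≡ 80
50^5 ≡ 76
50^10 ≡ 89
50^11 ≡ 94
50^22 ≡ 3
50^55 ≡ 120
50^110 ≡ 1
Therefore the multiplicative order of 50 modulo 121 is 110.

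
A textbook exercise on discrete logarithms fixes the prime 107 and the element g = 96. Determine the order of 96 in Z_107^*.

106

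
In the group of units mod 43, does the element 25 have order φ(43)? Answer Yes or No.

φ(43) = 43 − 1 = 42 = 2 · 3 · 7.
It suffices to check that the order of 25 is not a proper divisor of 42: compute 25^(42/q) for q ∈ {2, 3, 7}.
25^21 ≡ 1 (mod 43)  [q = 2: ≡ 1 ✗]
25^14 ≡ 6 (mod 43)  [q = 3: ≢ 1 ✓]
25^6 ≡ 41 (mod 43)  [q = 7: ≢ 1 ✓]
The check at q = 2 fails, so 25 generates a proper subgroup.

No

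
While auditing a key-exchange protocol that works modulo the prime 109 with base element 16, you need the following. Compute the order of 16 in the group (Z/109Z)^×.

9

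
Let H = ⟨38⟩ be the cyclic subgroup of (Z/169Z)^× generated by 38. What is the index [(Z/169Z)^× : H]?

6

By Lagrange's theorem, ord_169(38) divides φ(169) = φ(13^2) = 13·(13−1) = 156 = 2^2 · 3 · 13.
Divisors of 156: 1, 2, 3, 4, 6, 12, 13, 26, 39, 52, 78, 156.
Test each divisor d:
38^1 ≡ 38 (mod 169)
38^2 ≡ 92 (mod 169)
38^3 ≡ 116 (mod 169)
38^4 ≡ 14 (mod 169)
38^6 ≡ 105 (mod 169)
38^12 ≡ 40 (mod 169)
38^13 ≡ 168 (mod 169)
38^26 ≡ 1 (mod 169) ✓
Thus |⟨38⟩| = ord(38) = 26.
The index is φ(169) / ord(38) = 156 / 26 = 6.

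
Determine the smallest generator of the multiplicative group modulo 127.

φ(127) = 127 − 1 = 126 = 2 · 3^2 · 7.
Test candidates g = 2, 3, … against the prime factors q ∈ {2, 3, 7} of φ(127): g is a generator iff g^(126/q) ≢ 1 for every such q.
g = 2: 2^63 ≡ 1 — hits 1, so not a primitive root.
g = 3: 3^63 ≡ 126; 3^42 ≡ 107; 3^18 ≡ 4 — none is 1, so 3 is a primitive root.
The smallest primitive root modulo 127 is 3.

3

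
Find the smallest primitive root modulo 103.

φ(103) = 103 − 1 = 102 = 2 · 3 · 17.
Test candidates g = 2, 3, … against the prime factors q ∈ {2, 3, 17} of φ(103): g is a generator iff g^(102/q) ≢ 1 for every such q.
g = 2: 2^51 ≡ 1 — hits 1, so not a primitive root.
g = 3: 3^51 ≡ 102; 3^34 ≡ 1 — hits 1, so not a primitive root.
g = 4: 4^51 ≡ 1 — hits 1, so not a primitive root.
g = 5: 5^51 ≡ 102; 5^34 ≡ 56; 5^6 ≡ 72 — none is 1, so 5 is a primitive root.
So 5 is the smallest generator of (Z/103Z)^×.

5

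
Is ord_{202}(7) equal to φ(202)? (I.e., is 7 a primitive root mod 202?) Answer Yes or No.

φ(202) = φ(2)·φ(101) = 1·100 = 100 = 2^2 · 5^2.
7 is a primitive root mod 202 iff 7^(φ(202)/q) ≢ 1 for every prime q | φ(202), i.e. q ∈ {2, 5}.
7^50 ≡ 201 (mod 202)  [q = 2: ≢ 1 ✓]
7^20 ≡ 185 (mod 202)  [q = 5: ≢ 1 ✓]
All checks pass, so 7 has order 100 and is a primitive root modulo 202.

Yes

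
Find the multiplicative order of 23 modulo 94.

By Lagrange's theorem, ord_94(23) divides φ(94) = φ(2)·φ(47) = 1·46 = 46 = 2 · 23.
Divisors of 46: 1, 2, 23, 46.
Compute 23^d (mod 94) for the divisors d until we hit 1:
23^1 ≡ 23 (mod 94)
23^2 ≡ 59 (mod 94)
23^23 ≡ 93 (mod 94)
23^46 ≡ 1 (mod 94) ✓
The smallest such exponent is 46, so the order of 23 is 46.

46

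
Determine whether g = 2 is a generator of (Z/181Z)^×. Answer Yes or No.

Yes

φ(181) = 181 − 1 = 180 = 2^2 · 3^2 · 5.
An element g generates (Z/181Z)^× iff g^(180/q) ≢ 1 (mod 181) for each prime q ∈ {2, 3, 5}.
2^90 ≡ 180 (mod 181)  [q = 2: ≢ 1 ✓]
2^60 ≡ 48 (mod 181)  [q = 3: ≢ 1 ✓]
2^36 ≡ 59 (mod 181)  [q = 5: ≢ 1 ✓]
All checks pass, so 2 has order 180 and is a primitive root modulo 181.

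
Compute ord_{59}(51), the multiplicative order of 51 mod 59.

29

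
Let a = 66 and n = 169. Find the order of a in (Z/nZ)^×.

By Lagrange's theorem, ord_169(66) divides φ(169) = φ(13^2) = 13·(13−1) = 156 = 2^2 · 3 · 13.
Divisors of 156: 1, 2, 3, 4, 6, 12, 13, 26, 39, 52, 78, 156.
Test each divisor d:
66^1 ≡ 66
66^2 ≡ 131
66^3 ≡ 27
66^4 ≡ 92
66^6 ≡ 53
66^12 ≡ 105
66^13 ≡ 1
Hence ord(66) = 13.

13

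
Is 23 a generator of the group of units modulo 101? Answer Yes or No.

No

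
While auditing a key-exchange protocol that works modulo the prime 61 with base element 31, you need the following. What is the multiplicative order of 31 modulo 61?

Since 31 ∈ (Z/61Z)^×, its order divides φ(61) = 61 − 1 = 60 = 2^2 · 3 · 5.
Divisors of 60: 1, 2, 3, 4, 5, 6, 10, 12, 15, 20, 30, 60.
Compute 31^d (mod 61) for the divisors d until we hit 1:
31^1 ≡ 31 (mod 61)
31^2 ≡ 46 (mod 61)
31^3 ≡ 23 (mod 61)
31^4 ≡ 42 (mod 61)
31^5 ≡ 21 (mod 61)
31^6 ≡ 41 (mod 61)
31^10 ≡ 14 (mod 61)
31^12 ≡ 34 (mod 61)
31^15 ≡ 50 (mod 61)
31^20 ≡ 13 (mod 61)
31^30 ≡ 60 (mod 61)
31^60 ≡ 1 (mod 61) ✓
Therefore the multiplicative order of 31 modulo 61 is 60.

60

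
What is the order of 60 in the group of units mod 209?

By Lagrange's theorem, ord_209(60) divides φ(209) = φ(11·19) = (11−1)·(19−1) = 10·18 = 180 = 2^2 · 3^2 · 5.
Divisors of 180: 1, 2, 3, 4, 5, 6, 9, 10, 12, 15, 18, 20, 30, 36, 45, 60, 90, 180.
Evaluate successive powers at the divisors of 180:
60^1 ≡ 60 (mod 209)
60^2 ≡ 47 (mod 209)
60^3 ≡ 103 (mod 209)
60^4 ≡ 119 (mod 209)
60^5 ≡ 34 (mod 209)
60^6 ≡ 159 (mod 209)
60^9 ≡ 75 (mod 209)
60^10 ≡ 111 (mod 209)
60^12 ≡ 201 (mod 209)
60^15 ≡ 12 (mod 209)
60^18 ≡ 191 (mod 209)
60^20 ≡ 199 (mod 209)
60^30 ≡ 144 (mod 209)
60^36 ≡ 115 (mod 209)
60^45 ≡ 56 (mod 209)
60^60 ≡ 45 (mod 209)
60^90 ≡ 1 (mod 209) ✓
Therefore the multiplicative order of 60 modulo 209 is 90.

90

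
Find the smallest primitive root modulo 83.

φ(83) = 83 − 1 = 82 = 2 · 41.
g is a primitive root iff g^(82/q) ≢ 1 (mod 83) for each prime q ∈ {2, 41}.
g = 2: 2^41 ≡ 82; 2^2 ≡ 4 — none is 1, so 2 is a primitive root.
The smallest primitive root modulo 83 is 2.

2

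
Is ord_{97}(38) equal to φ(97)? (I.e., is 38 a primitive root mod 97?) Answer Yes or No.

Yes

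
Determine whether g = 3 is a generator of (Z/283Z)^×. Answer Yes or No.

Yes

φ(283) = 283 − 1 = 282 = 2 · 3 · 47.
Test 3^(282/q) mod 283 for each prime factor q of 282:
3^141 ≡ 282 (mod 283)  [q = 2: ≢ 1 ✓]
3^94 ≡ 238 (mod 283)  [q = 3: ≢ 1 ✓]
3^6 ≡ 163 (mod 283)  [q = 47: ≢ 1 ✓]
None equal 1, so ord_283(3) = 282: 3 is a primitive root.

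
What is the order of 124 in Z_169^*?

Since 124 ∈ (Z/169Z)^×, its order divides φ(169) = φ(13^2) = 13·(13−1) = 156 = 2^2 · 3 · 13.
Divisors of 156: 1, 2, 3, 4, 6, 12, 13, 26, 39, 52, 78, 156.
Compute 124^d (mod 169) for the divisors d until we hit 1:
124^1 ≡ 124 (mod 169)
124^2 ≡ 166 (mod 169)
124^3 ≡ 135 (mod 169)
124^4 ≡ 9 (mod 169)
124^6 ≡ 142 (mod 169)
124^12 ≡ 53 (mod 169)
124^13 ≡ 150 (mod 169)
124^26 ≡ 23 (mod 169)
124^39 ≡ 70 (mod 169)
124^52 ≡ 22 (mod 169)
124^78 ≡ 168 (mod 169)
124^156 ≡ 1 (mod 169) ✓
Therefore the multiplicative order of 124 modulo 169 is 156.

156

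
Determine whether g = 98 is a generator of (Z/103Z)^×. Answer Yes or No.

No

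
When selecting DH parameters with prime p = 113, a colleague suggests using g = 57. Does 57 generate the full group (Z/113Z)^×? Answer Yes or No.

φ(113) = 113 − 1 = 112 = 2^4 · 7.
It suffices to check that the order of 57 is not a proper divisor of 112: compute 57^(112/q) for q ∈ {2, 7}.
57^56 ≡ 1 (mod 113)  [q = 2: ≡ 1 ✗]
57^16 ≡ 28 (mod 113)  [q = 7: ≢ 1 ✓]
The check at q = 2 fails, so 57 generates a proper subgroup.

No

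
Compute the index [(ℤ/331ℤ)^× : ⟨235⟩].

3

The order of 235 must divide φ(331) = 331 − 1 = 330 = 2 · 3 · 5 · 11.
Divisors of 330: 1, 2, 3, 5, 6, 10, 11, 15, 22, 30, 33, 55, 66, 110, 165, 330.
Test each divisor d:
235^1 ≡ 235 (mod 331)
235^2 ≡ 279 (mod 331)
235^3 ≡ 27 (mod 331)
235^5 ≡ 251 (mod 331)
235^6 ≡ 67 (mod 331)
235^10 ≡ 111 (mod 331)
235^11 ≡ 267 (mod 331)
235^15 ≡ 57 (mod 331)
235^22 ≡ 124 (mod 331)
235^30 ≡ 270 (mod 331)
235^33 ≡ 8 (mod 331)
235^55 ≡ 330 (mod 331)
235^66 ≡ 64 (mod 331)
235^110 ≡ 1 (mod 331) ✓
Thus |⟨235⟩| = ord(235) = 110.
Index = |(Z/331Z)^×| / |⟨235⟩| = 330 / 110 = 3.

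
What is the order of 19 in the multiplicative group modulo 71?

By Lagrange's theorem, ord_71(19) divides φ(71) = 71 − 1 = 70 = 2 · 5 · 7.
Divisors of 70: 1, 2, 5, 7, 10, 14, 35, 70.
Test each divisor d:
19^1 ≡ 19 (mod 71)
19^2 ≡ 6 (mod 71)
19^5 ≡ 45 (mod 71)
19^7 ≡ 57 (mod 71)
19^10 ≡ 37 (mod 71)
19^14 ≡ 54 (mod 71)
19^35 ≡ 1 (mod 71) ✓
The smallest such exponent is 35, so the order of 19 is 35.

35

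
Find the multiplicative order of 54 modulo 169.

156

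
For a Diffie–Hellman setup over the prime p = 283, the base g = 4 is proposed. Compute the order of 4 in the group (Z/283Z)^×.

The order of 4 must divide φ(283) = 283 − 1 = 282 = 2 · 3 · 47.
Divisors of 282: 1, 2, 3, 6, 47, 94, 141, 282.
Test each divisor d:
4^1 ≡ 4 (mod 283)
4^2 ≡ 16 (mod 283)
4^3 ≡ 64 (mod 283)
4^6 ≡ 134 (mod 283)
4^47 ≡ 1 (mod 283) ✓
So ord_283(4) = 47.

47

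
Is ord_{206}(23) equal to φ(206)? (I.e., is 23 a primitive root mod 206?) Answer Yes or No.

φ(206) = φ(2)·φ(103) = 1·102 = 102 = 2 · 3 · 17.
It suffices to check that the order of 23 is not a proper divisor of 102: compute 23^(102/q) for q ∈ {2, 3, 17}.
23^51 ≡ 1 (mod 206)  [q = 2: ≡ 1 ✗]
23^34 ≡ 1 (mod 206)  [q = 3: ≡ 1 ✗]
23^6 ≡ 169 (mod 206)  [q = 17: ≢ 1 ✓]
Since 23^51 ≡ 1, the order of 23 divides 51 < 102, so 23 is not a primitive root.

No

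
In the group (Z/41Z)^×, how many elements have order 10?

φ(41) = 41 − 1 = 40 = 2^3 · 5.
(Z/41Z)^× is cyclic (|G| = 40); a cyclic group of order m has exactly φ(d) elements of each order d | m, and none otherwise.
10 = 2 · 5 divides 40, and φ(10) = 4.

4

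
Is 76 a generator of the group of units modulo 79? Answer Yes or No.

No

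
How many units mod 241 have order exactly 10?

4

φ(241) = 241 − 1 = 240 = 2^4 · 3 · 5.
Since (Z/241Z)^× is cyclic of order 240, the number of elements of order d is φ(d) when d | 240 and 0 otherwise.
10 = 2 · 5 divides 240, and φ(10) = 4.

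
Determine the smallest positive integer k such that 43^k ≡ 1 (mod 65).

ord(43) | φ(65) = φ(5·13) = (5−1)·(13−1) = 4·12 = 48 = 2^4 · 3.
Divisors of 48: 1, 2, 3, 4, 6, 8, 12, 16, 24, 48.
Test each divisor d:
43^1 ≡ 43 (mod 65)
43^2 ≡ 29 (mod 65)
43^3 ≡ 12 (mod 65)
43^4 ≡ 61 (mod 65)
43^6 ≡ 14 (mod 65)
43^8 ≡ 16 (mod 65)
43^12 ≡ 1 (mod 65) ✓
Hence ord(43) = 12.

12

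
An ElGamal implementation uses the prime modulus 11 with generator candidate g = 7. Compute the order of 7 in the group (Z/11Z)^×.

10

Since 7 ∈ (Z/11Z)^×, its order divides φ(11) = 11 − 1 = 10 = 2 · 5.
Divisors of 10: 1, 2, 5, 10.
Compute 7^d (mod 11) for the divisors d until we hit 1:
7^1 ≡ 7 (mod 11)
7^2 ≡ 5 (mod 11)
7^5 ≡ 10 (mod 11)
7^10 ≡ 1 (mod 11) ✓
Hence ord(7) = 10.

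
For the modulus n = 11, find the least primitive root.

2

φ(11) = 11 − 1 = 10 = 2 · 5.
Test candidates g = 2, 3, … against the prime factors q ∈ {2, 5} of φ(11): g is a generator iff g^(10/q) ≢ 1 for every such q.
g = 2: 2^5 ≡ 10; 2^2 ≡ 4 — none is 1, so 2 is a primitive root.
Hence the least primitive root of 11 is 2.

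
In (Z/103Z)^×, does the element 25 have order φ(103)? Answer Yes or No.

No

φ(103) = 103 − 1 = 102 = 2 · 3 · 17.
An element g generates (Z/103Z)^× iff g^(102/q) ≢ 1 (mod 103) for each prime q ∈ {2, 3, 17}.
25^51 ≡ 1 (mod 103)  [q = 2: ≡ 1 ✗]
25^34 ≡ 46 (mod 103)  [q = 3: ≢ 1 ✓]
25^6 ≡ 34 (mod 103)  [q = 17: ≢ 1 ✓]
25^51 ≡ 1 shows ord(25) | 51, strictly less than φ(103); not a primitive root.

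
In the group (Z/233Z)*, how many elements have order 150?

φ(233) = 233 − 1 = 232 = 2^3 · 29.
(Z/233Z)^× is cyclic (|G| = 232); a cyclic group of order m has exactly φ(d) elements of each order d | m, and none otherwise.
Here 232 is not a multiple of 150, so there are no elements of order 150.

0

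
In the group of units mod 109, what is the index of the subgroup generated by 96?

1

By Lagrange's theorem, ord_109(96) divides φ(109) = 109 − 1 = 108 = 2^2 · 3^3.
Divisors of 108: 1, 2, 3, 4, 6, 9, 12, 18, 27, 36, 54, 108.
Evaluate successive powers at the divisors of 108:
96^1 ≡ 96 (mod 109)
96^2 ≡ 60 (mod 109)
96^3 ≡ 92 (mod 109)
96^4 ≡ 3 (mod 109)
96^6 ≡ 71 (mod 109)
96^9 ≡ 101 (mod 109)
96^12 ≡ 27 (mod 109)
96^18 ≡ 64 (mod 109)
96^27 ≡ 33 (mod 109)
96^36 ≡ 63 (mod 109)
96^54 ≡ 108 (mod 109)
96^108 ≡ 1 (mod 109) ✓
Thus |⟨96⟩| = ord(96) = 108.
The index is φ(109) / ord(96) = 108 / 108 = 1.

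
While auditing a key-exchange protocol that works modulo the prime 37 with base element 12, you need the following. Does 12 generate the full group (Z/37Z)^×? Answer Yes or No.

No

φ(37) = 37 − 1 = 36 = 2^2 · 3^2.
12 is a primitive root mod 37 iff 12^(φ(37)/q) ≢ 1 for every prime q | φ(37), i.e. q ∈ {2, 3}.
12^18 ≡ 1 (mod 37)  [q = 2: ≡ 1 ✗]
12^12 ≡ 26 (mod 37)  [q = 3: ≢ 1 ✓]
12^18 ≡ 1 shows ord(12) | 18, strictly less than φ(37); not a primitive root.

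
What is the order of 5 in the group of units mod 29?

14

By Lagrange's theorem, ord_29(5) divides φ(29) = 29 − 1 = 28 = 2^2 · 7.
Divisors of 28: 1, 2, 4, 7, 14, 28.
Test each divisor d:
5^1 ≡ 5 (mod 29)
5^2 ≡ 25 (mod 29)
5^4 ≡ 16 (mod 29)
5^7 ≡ 28 (mod 29)
5^14 ≡ 1 (mod 29) ✓
So ord_29(5) = 14.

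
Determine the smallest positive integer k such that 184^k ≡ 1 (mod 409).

51

The order of 184 must divide φ(409) = 409 − 1 = 408 = 2^3 · 3 · 17.
Divisors of 408: 1, 2, 3, 4, 6, 8, 12, 17, 24, 34, 51, 68, 102, 136, 204, 408.
Check 184^d mod 409 for each divisor in increasing order:
184^1 ≡ 184
184^2 ≡ 318
184^3 ≡ 25
184^4 ≡ 101
184^6 ≡ 216
184^8 ≡ 385
184^12 ≡ 30
184^17 ≡ 53
184^24 ≡ 82
184^34 ≡ 355
184^51 ≡ 1
So ord_409(184) = 51.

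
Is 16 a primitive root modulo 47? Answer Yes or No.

No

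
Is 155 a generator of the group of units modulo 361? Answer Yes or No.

Yes

φ(361) = φ(19^2) = 19·(19−1) = 342 = 2 · 3^2 · 19.
It suffices to check that the order of 155 is not a proper divisor of 342: compute 155^(342/q) for q ∈ {2, 3, 19}.
155^171 ≡ 360 (mod 361)  [q = 2: ≢ 1 ✓]
155^114 ≡ 292 (mod 361)  [q = 3: ≢ 1 ✓]
155^18 ≡ 172 (mod 361)  [q = 19: ≢ 1 ✓]
None equal 1, so ord_361(155) = 342: 155 is a primitive root.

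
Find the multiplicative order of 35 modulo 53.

52

The order of 35 must divide φ(53) = 53 − 1 = 52 = 2^2 · 13.
Divisors of 52: 1, 2, 4, 13, 26, 52.
Evaluate successive powers at the divisors of 52:
35^1 ≡ 35
35^2 ≡ 6
35^4 ≡ 36
35^13 ≡ 30
35^26 ≡ 52
35^52 ≡ 1
So ord_53(35) = 52.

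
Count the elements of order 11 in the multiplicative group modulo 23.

10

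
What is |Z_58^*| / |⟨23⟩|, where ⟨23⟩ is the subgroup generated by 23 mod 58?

4

Since 23 ∈ (Z/58Z)^×, its order divides φ(58) = φ(2)·φ(29) = 1·28 = 28 = 2^2 · 7.
Divisors of 28: 1, 2, 4, 7, 14, 28.
Test each divisor d:
23^1 ≡ 23 (mod 58)
23^2 ≡ 7 (mod 58)
23^4 ≡ 49 (mod 58)
23^7 ≡ 1 (mod 58) ✓
So ord_58(23) = 7, hence |⟨23⟩| = 7.
The index is φ(58) / ord(23) = 28 / 7 = 4.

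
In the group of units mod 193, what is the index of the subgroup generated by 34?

1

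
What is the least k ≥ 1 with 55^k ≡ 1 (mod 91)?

ord(55) | φ(91) = φ(7·13) = (7−1)·(13−1) = 6·12 = 72 = 2^3 · 3^2.
Divisors of 72: 1, 2, 3, 4, 6, 8, 9, 12, 18, 24, 36, 72.
Compute 55^d (mod 91) for the divisors d until we hit 1:
55^1 ≡ 55
55^2 ≡ 22
55^3 ≡ 27
55^4 ≡ 29
55^6 ≡ 1
Hence ord(55) = 6.

6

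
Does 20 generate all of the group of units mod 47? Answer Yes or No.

φ(47) = 47 − 1 = 46 = 2 · 23.
An element g generates (Z/47Z)^× iff g^(46/q) ≢ 1 (mod 47) for each prime q ∈ {2, 23}.
20^23 ≡ 46 (mod 47)  [q = 2: ≢ 1 ✓]
20^2 ≡ 24 (mod 47)  [q = 23: ≢ 1 ✓]
Every test exponent gives a nontrivial residue, hence 20 generates the full group.

Yes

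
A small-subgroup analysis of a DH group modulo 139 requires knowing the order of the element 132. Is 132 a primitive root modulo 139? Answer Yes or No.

φ(139) = 139 − 1 = 138 = 2 · 3 · 23.
An element g generates (Z/139Z)^× iff g^(138/q) ≢ 1 (mod 139) for each prime q ∈ {2, 3, 23}.
132^69 ≡ 138 (mod 139)  [q = 2: ≢ 1 ✓]
132^46 ≡ 42 (mod 139)  [q = 3: ≢ 1 ✓]
132^6 ≡ 55 (mod 139)  [q = 23: ≢ 1 ✓]
None equal 1, so ord_139(132) = 138: 132 is a primitive root.

Yes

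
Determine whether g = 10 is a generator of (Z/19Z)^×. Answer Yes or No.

Yes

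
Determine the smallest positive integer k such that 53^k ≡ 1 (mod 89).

44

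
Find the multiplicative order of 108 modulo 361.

342

ord(108) | φ(361) = φ(19^2) = 19·(19−1) = 342 = 2 · 3^2 · 19.
Divisors of 342: 1, 2, 3, 6, 9, 18, 19, 38, 57, 114, 171, 342.
Test each divisor d:
108^1 ≡ 108 (mod 361)
108^2 ≡ 112 (mod 361)
108^3 ≡ 183 (mod 361)
108^6 ≡ 277 (mod 361)
108^9 ≡ 151 (mod 361)
108^18 ≡ 58 (mod 361)
108^19 ≡ 127 (mod 361)
108^38 ≡ 245 (mod 361)
108^57 ≡ 69 (mod 361)
108^114 ≡ 68 (mod 361)
108^171 ≡ 360 (mod 361)
108^342 ≡ 1 (mod 361) ✓
Hence ord(108) = 342.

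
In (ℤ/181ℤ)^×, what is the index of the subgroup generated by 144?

By Lagrange's theorem, ord_181(144) divides φ(181) = 181 − 1 = 180 = 2^2 · 3^2 · 5.
Divisors of 180: 1, 2, 3, 4, 5, 6, 9, 10, 12, 15, 18, 20, 30, 36, 45, 60, 90, 180.
Check 144^d mod 181 for each divisor in increasing order:
144^1 ≡ 144 (mod 181)
144^2 ≡ 102 (mod 181)
144^3 ≡ 27 (mod 181)
144^4 ≡ 87 (mod 181)
144^5 ≡ 39 (mod 181)
144^6 ≡ 5 (mod 181)
144^9 ≡ 135 (mod 181)
144^10 ≡ 73 (mod 181)
144^12 ≡ 25 (mod 181)
144^15 ≡ 132 (mod 181)
144^18 ≡ 125 (mod 181)
144^20 ≡ 80 (mod 181)
144^30 ≡ 48 (mod 181)
144^36 ≡ 59 (mod 181)
144^45 ≡ 1 (mod 181) ✓
The order of 144 is 45, so the subgroup it generates has 45 elements.
Index = |(Z/181Z)^×| / |⟨144⟩| = 180 / 45 = 4.

4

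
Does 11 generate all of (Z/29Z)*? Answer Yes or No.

φ(29) = 29 − 1 = 28 = 2^2 · 7.
Test 11^(28/q) mod 29 for each prime factor q of 28:
11^14 ≡ 28 (mod 29)  [q = 2: ≢ 1 ✓]
11^4 ≡ 25 (mod 29)  [q = 7: ≢ 1 ✓]
None equal 1, so ord_29(11) = 28: 11 is a primitive root.

Yes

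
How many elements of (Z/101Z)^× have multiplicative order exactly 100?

φ(101) = 101 − 1 = 100 = 2^2 · 5^2.
In a cyclic group of order 100, there are φ(d) elements of order d for each divisor d of 100, and zero for non-divisors.
100 = 2^2 · 5^2 divides 100, and φ(100) = 40.

40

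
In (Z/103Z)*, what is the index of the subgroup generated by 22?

3

By Lagrange's theorem, ord_103(22) divides φ(103) = 103 − 1 = 102 = 2 · 3 · 17.
Divisors of 102: 1, 2, 3, 6, 17, 34, 51, 102.
Check 22^d mod 103 for each divisor in increasing order:
22^1 ≡ 22 (mod 103)
22^2 ≡ 72 (mod 103)
22^3 ≡ 39 (mod 103)
22^6 ≡ 79 (mod 103)
22^17 ≡ 102 (mod 103)
22^34 ≡ 1 (mod 103) ✓
The order of 22 is 34, so the subgroup it generates has 34 elements.
Index = |(Z/103Z)^×| / |⟨22⟩| = 102 / 34 = 3.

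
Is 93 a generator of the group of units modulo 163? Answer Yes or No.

No

φ(163) = 163 − 1 = 162 = 2 · 3^4.
93 is a primitive root mod 163 iff 93^(φ(163)/q) ≢ 1 for every prime q | φ(163), i.e. q ∈ {2, 3}.
93^81 ≡ 1 (mod 163)  [q = 2: ≡ 1 ✗]
93^54 ≡ 58 (mod 163)  [q = 3: ≢ 1 ✓]
93^81 ≡ 1 shows ord(93) | 81, strictly less than φ(163); not a primitive root.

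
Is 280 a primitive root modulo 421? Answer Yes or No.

Yes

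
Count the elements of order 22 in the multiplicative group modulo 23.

10

φ(23) = 23 − 1 = 22 = 2 · 11.
Since (Z/23Z)^× is cyclic of order 22, the number of elements of order d is φ(d) when d | 22 and 0 otherwise.
22 = 2 · 11 divides 22, and φ(22) = 10.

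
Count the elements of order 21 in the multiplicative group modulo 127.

φ(127) = 127 − 1 = 126 = 2 · 3^2 · 7.
(Z/127Z)^× is cyclic (|G| = 126); a cyclic group of order m has exactly φ(d) elements of each order d | m, and none otherwise.
21 = 3 · 7 divides 126, and φ(21) = 12.

12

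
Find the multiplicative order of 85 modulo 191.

95

ord(85) | φ(191) = 191 − 1 = 190 = 2 · 5 · 19.
Divisors of 190: 1, 2, 5, 10, 19, 38, 95, 190.
Compute 85^d (mod 191) for the divisors d until we hit 1:
85^1 ≡ 85 (mod 191)
85^2 ≡ 158 (mod 191)
85^5 ≡ 121 (mod 191)
85^10 ≡ 125 (mod 191)
85^19 ≡ 49 (mod 191)
85^38 ≡ 109 (mod 191)
85^95 ≡ 1 (mod 191) ✓
The smallest such exponent is 95, so the order of 85 is 95.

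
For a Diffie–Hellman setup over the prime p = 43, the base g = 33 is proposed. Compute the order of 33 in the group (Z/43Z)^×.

42

The order of 33 must divide φ(43) = 43 − 1 = 42 = 2 · 3 · 7.
Divisors of 42: 1, 2, 3, 6, 7, 14, 21, 42.
Check 33^d mod 43 for each divisor in increasing order:
33^1 ≡ 33 (mod 43)
33^2 ≡ 14 (mod 43)
33^3 ≡ 32 (mod 43)
33^6 ≡ 35 (mod 43)
33^7 ≡ 37 (mod 43)
33^14 ≡ 36 (mod 43)
33^21 ≡ 42 (mod 43)
33^42 ≡ 1 (mod 43) ✓
Therefore the multiplicative order of 33 modulo 43 is 42.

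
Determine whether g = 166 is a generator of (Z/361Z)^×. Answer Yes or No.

Yes

φ(361) = φ(19^2) = 19·(19−1) = 342 = 2 · 3^2 · 19.
166 is a primitive root mod 361 iff 166^(φ(361)/q) ≢ 1 for every prime q | φ(361), i.e. q ∈ {2, 3, 19}.
166^171 ≡ 360 (mod 361)  [q = 2: ≢ 1 ✓]
166^114 ≡ 292 (mod 361)  [q = 3: ≢ 1 ✓]
166^18 ≡ 191 (mod 361)  [q = 19: ≢ 1 ✓]
All checks pass, so 166 has order 342 and is a primitive root modulo 361.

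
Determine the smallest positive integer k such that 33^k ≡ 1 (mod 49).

42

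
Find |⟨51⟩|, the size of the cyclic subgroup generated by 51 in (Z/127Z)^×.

ord(51) | φ(127) = 127 − 1 = 126 = 2 · 3^2 · 7.
Divisors of 126: 1, 2, 3, 6, 7, 9, 14, 18, 21, 42, 63, 126.
Check 51^d mod 127 for each divisor in increasing order:
51^1 ≡ 51 (mod 127)
51^2 ≡ 61 (mod 127)
51^3 ≡ 63 (mod 127)
51^6 ≡ 32 (mod 127)
51^7 ≡ 108 (mod 127)
51^9 ≡ 111 (mod 127)
51^14 ≡ 107 (mod 127)
51^18 ≡ 2 (mod 127)
51^21 ≡ 126 (mod 127)
51^42 ≡ 1 (mod 127) ✓
So ord_127(51) = 42.

42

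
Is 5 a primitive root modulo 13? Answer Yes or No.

φ(13) = 13 − 1 = 12 = 2^2 · 3.
5 is a primitive root mod 13 iff 5^(φ(13)/q) ≢ 1 for every prime q | φ(13), i.e. q ∈ {2, 3}.
5^6 ≡ 12 (mod 13)  [q = 2: ≢ 1 ✓]
5^4 ≡ 1 (mod 13)  [q = 3: ≡ 1 ✗]
The check at q = 3 fails, so 5 generates a proper subgroup.

No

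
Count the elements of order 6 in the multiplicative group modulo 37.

φ(37) = 37 − 1 = 36 = 2^2 · 3^2.
Since (Z/37Z)^× is cyclic of order 36, the number of elements of order d is φ(d) when d | 36 and 0 otherwise.
6 = 2 · 3 divides 36, and φ(6) = 2.

2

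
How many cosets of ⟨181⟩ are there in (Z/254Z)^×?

The order of 181 must divide φ(254) = φ(2)·φ(127) = 1·126 = 126 = 2 · 3^2 · 7.
Divisors of 126: 1, 2, 3, 6, 7, 9, 14, 18, 21, 42, 63, 126.
Evaluate successive powers at the divisors of 126:
181^1 ≡ 181 (mod 254)
181^2 ≡ 249 (mod 254)
181^3 ≡ 111 (mod 254)
181^6 ≡ 129 (mod 254)
181^7 ≡ 235 (mod 254)
181^9 ≡ 95 (mod 254)
181^14 ≡ 107 (mod 254)
181^18 ≡ 135 (mod 254)
181^21 ≡ 253 (mod 254)
181^42 ≡ 1 (mod 254) ✓
The order of 181 is 42, so the subgroup it generates has 42 elements.
Index = |(Z/254Z)^×| / |⟨181⟩| = 126 / 42 = 3.

3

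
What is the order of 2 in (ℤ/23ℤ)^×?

11

Since 2 ∈ (Z/23Z)^×, its order divides φ(23) = 23 − 1 = 22 = 2 · 11.
Divisors of 22: 1, 2, 11, 22.
Compute 2^d (mod 23) for the divisors d until we hit 1:
2^1 ≡ 2 (mod 23)
2^2 ≡ 4 (mod 23)
2^11 ≡ 1 (mod 23) ✓
Therefore the multiplicative order of 2 modulo 23 is 11.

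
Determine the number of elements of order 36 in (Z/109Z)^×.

12

φ(109) = 109 − 1 = 108 = 2^2 · 3^3.
(Z/109Z)^× is cyclic (|G| = 108); a cyclic group of order m has exactly φ(d) elements of each order d | m, and none otherwise.
36 = 2^2 · 3^2 divides 108, and φ(36) = 12.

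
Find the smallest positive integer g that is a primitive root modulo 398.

3

φ(398) = φ(2)·φ(199) = 1·198 = 198 = 2 · 3^2 · 11.
Test candidates g = 2, 3, … against the prime factors q ∈ {2, 3, 11} of φ(398): g is a generator iff g^(198/q) ≢ 1 for every such q.
g = 2: gcd(2, 398) = 2 > 1, not a unit — skip.
g = 3: 3^99 ≡ 397; 3^66 ≡ 305; 3^18 ≡ 125 — none is 1, so 3 is a primitive root.
The smallest primitive root modulo 398 is 3.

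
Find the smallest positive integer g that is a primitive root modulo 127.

φ(127) = 127 − 1 = 126 = 2 · 3^2 · 7.
Test candidates g = 2, 3, … against the prime factors q ∈ {2, 3, 7} of φ(127): g is a generator iff g^(126/q) ≢ 1 for every such q.
g = 2: 2^63 ≡ 1 — hits 1, so not a primitive root.
g = 3: 3^63 ≡ 126; 3^42 ≡ 107; 3^18 ≡ 4 — none is 1, so 3 is a primitive root.
Hence the least primitive root of 127 is 3.

3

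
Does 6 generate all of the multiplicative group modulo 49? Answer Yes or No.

No

φ(49) = φ(7^2) = 7·(7−1) = 42 = 2 · 3 · 7.
Test 6^(42/q) mod 49 for each prime factor q of 42:
6^21 ≡ 48 (mod 49)  [q = 2: ≢ 1 ✓]
6^14 ≡ 1 (mod 49)  [q = 3: ≡ 1 ✗]
6^6 ≡ 8 (mod 49)  [q = 7: ≢ 1 ✓]
Since 6^14 ≡ 1, the order of 6 divides 14 < 42, so 6 is not a primitive root.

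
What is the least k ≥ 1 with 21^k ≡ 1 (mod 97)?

By Lagrange's theorem, ord_97(21) divides φ(97) = 97 − 1 = 96 = 2^5 · 3.
Divisors of 96: 1, 2, 3, 4, 6, 8, 12, 16, 24, 32, 48, 96.
Evaluate successive powers at the divisors of 96:
21^1 ≡ 21 (mod 97)
21^2 ≡ 53 (mod 97)
21^3 ≡ 46 (mod 97)
21^4 ≡ 93 (mod 97)
21^6 ≡ 79 (mod 97)
21^8 ≡ 16 (mod 97)
21^12 ≡ 33 (mod 97)
21^16 ≡ 62 (mod 97)
21^24 ≡ 22 (mod 97)
21^32 ≡ 61 (mod 97)
21^48 ≡ 96 (mod 97)
21^96 ≡ 1 (mod 97) ✓
So ord_97(21) = 96.

96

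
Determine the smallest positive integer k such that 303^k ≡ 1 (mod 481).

18

The order of 303 must divide φ(481) = φ(13·37) = (13−1)·(37−1) = 12·36 = 432 = 2^4 · 3^3.
Divisors of 432: 1, 2, 3, 4, 6, 8, 9, 12, 16, 18, 24, 27, 36, 48, 54, 72, 108, 144, 216, 432.
Compute 303^d (mod 481) for the divisors d until we hit 1:
303^1 ≡ 303 (mod 481)
303^2 ≡ 419 (mod 481)
303^3 ≡ 454 (mod 481)
303^4 ≡ 477 (mod 481)
303^6 ≡ 248 (mod 481)
303^8 ≡ 16 (mod 481)
303^9 ≡ 38 (mod 481)
303^12 ≡ 417 (mod 481)
303^16 ≡ 256 (mod 481)
303^18 ≡ 1 (mod 481) ✓
So ord_481(303) = 18.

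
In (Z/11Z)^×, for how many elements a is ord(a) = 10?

4

φ(11) = 11 − 1 = 10 = 2 · 5.
In a cyclic group of order 10, there are φ(d) elements of order d for each divisor d of 10, and zero for non-divisors.
10 = 2 · 5 divides 10, and φ(10) = 4.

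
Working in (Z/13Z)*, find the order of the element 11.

12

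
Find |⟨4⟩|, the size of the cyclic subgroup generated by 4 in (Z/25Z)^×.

10

By Lagrange's theorem, ord_25(4) divides φ(25) = φ(5^2) = 5·(5−1) = 20 = 2^2 · 5.
Divisors of 20: 1, 2, 4, 5, 10, 20.
Check 4^d mod 25 for each divisor in increasing order:
4^1 ≡ 4 (mod 25)
4^2 ≡ 16 (mod 25)
4^4 ≡ 6 (mod 25)
4^5 ≡ 24 (mod 25)
4^10 ≡ 1 (mod 25) ✓
So ord_25(4) = 10.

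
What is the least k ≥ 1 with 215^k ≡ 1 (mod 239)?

14

By Lagrange's theorem, ord_239(215) divides φ(239) = 239 − 1 = 238 = 2 · 7 · 17.
Divisors of 238: 1, 2, 7, 14, 17, 34, 119, 238.
Compute 215^d (mod 239) for the divisors d until we hit 1:
215^1 ≡ 215 (mod 239)
215^2 ≡ 98 (mod 239)
215^7 ≡ 238 (mod 239)
215^14 ≡ 1 (mod 239) ✓
The smallest such exponent is 14, so the order of 215 is 14.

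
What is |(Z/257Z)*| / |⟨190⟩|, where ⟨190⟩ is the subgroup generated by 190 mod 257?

4

Since 190 ∈ (Z/257Z)^×, its order divides φ(257) = 257 − 1 = 256 = 2^8.
Divisors of 256: 1, 2, 4, 8, 16, 32, 64, 128, 256.
Check 190^d mod 257 for each divisor in increasing order:
190^1 ≡ 190 (mod 257)
190^2 ≡ 120 (mod 257)
190^4 ≡ 8 (mod 257)
190^8 ≡ 64 (mod 257)
190^16 ≡ 241 (mod 257)
190^32 ≡ 256 (mod 257)
190^64 ≡ 1 (mod 257) ✓
Thus |⟨190⟩| = ord(190) = 64.
[(Z/257Z)^× : ⟨190⟩] = 256/64 = 4.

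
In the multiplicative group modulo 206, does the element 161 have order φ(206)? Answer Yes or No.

No

φ(206) = φ(2)·φ(103) = 1·102 = 102 = 2 · 3 · 17.
Test 161^(102/q) mod 206 for each prime factor q of 102:
161^51 ≡ 1 (mod 206)  [q = 2: ≡ 1 ✗]
161^34 ≡ 159 (mod 206)  [q = 3: ≢ 1 ✓]
161^6 ≡ 179 (mod 206)  [q = 17: ≢ 1 ✓]
The check at q = 2 fails, so 161 generates a proper subgroup.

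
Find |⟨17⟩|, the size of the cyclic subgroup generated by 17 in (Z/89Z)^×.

44

The order of 17 must divide φ(89) = 89 − 1 = 88 = 2^3 · 11.
Divisors of 88: 1, 2, 4, 8, 11, 22, 44, 88.
Check 17^d mod 89 for each divisor in increasing order:
17^1 ≡ 17 (mod 89)
17^2 ≡ 22 (mod 89)
17^4 ≡ 39 (mod 89)
17^8 ≡ 8 (mod 89)
17^11 ≡ 55 (mod 89)
17^22 ≡ 88 (mod 89)
17^44 ≡ 1 (mod 89) ✓
So ord_89(17) = 44.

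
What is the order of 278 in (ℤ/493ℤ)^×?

The order of 278 must divide φ(493) = φ(17·29) = (17−1)·(29−1) = 16·28 = 448 = 2^6 · 7.
Divisors of 448: 1, 2, 4, 7, 8, 14, 16, 28, 32, 56, 64, 112, 224, 448.
Check 278^d mod 493 for each divisor in increasing order:
278^1 ≡ 278 (mod 493)
278^2 ≡ 376 (mod 493)
278^4 ≡ 378 (mod 493)
278^7 ≡ 99 (mod 493)
278^8 ≡ 407 (mod 493)
278^14 ≡ 434 (mod 493)
278^16 ≡ 1 (mod 493) ✓
Therefore the multiplicative order of 278 modulo 493 is 16.

16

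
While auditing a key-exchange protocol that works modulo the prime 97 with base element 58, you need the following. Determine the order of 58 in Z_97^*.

96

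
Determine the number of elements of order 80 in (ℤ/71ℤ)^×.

0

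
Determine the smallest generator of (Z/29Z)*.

φ(29) = 29 − 1 = 28 = 2^2 · 7.
Test candidates g = 2, 3, … against the prime factors q ∈ {2, 7} of φ(29): g is a generator iff g^(28/q) ≢ 1 for every such q.
g = 2: 2^14 ≡ 28; 2^4 ≡ 16 — none is 1, so 2 is a primitive root.
The smallest primitive root modulo 29 is 2.

2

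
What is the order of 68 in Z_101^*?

The order of 68 must divide φ(101) = 101 − 1 = 100 = 2^2 · 5^2.
Divisors of 100: 1, 2, 4, 5, 10, 20, 25, 50, 100.
Compute 68^d (mod 101) for the divisors d until we hit 1:
68^1 ≡ 68 (mod 101)
68^2 ≡ 79 (mod 101)
68^4 ≡ 80 (mod 101)
68^5 ≡ 87 (mod 101)
68^10 ≡ 95 (mod 101)
68^20 ≡ 36 (mod 101)
68^25 ≡ 1 (mod 101) ✓
So ord_101(68) = 25.

25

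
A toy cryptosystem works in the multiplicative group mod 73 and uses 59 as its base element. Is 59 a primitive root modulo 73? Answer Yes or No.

φ(73) = 73 − 1 = 72 = 2^3 · 3^2.
Test 59^(72/q) mod 73 for each prime factor q of 72:
59^36 ≡ 72 (mod 73)  [q = 2: ≢ 1 ✓]
59^24 ≡ 64 (mod 73)  [q = 3: ≢ 1 ✓]
None equal 1, so ord_73(59) = 72: 59 is a primitive root.

Yes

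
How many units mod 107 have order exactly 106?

52

φ(107) = 107 − 1 = 106 = 2 · 53.
(Z/107Z)^× is cyclic (|G| = 106); a cyclic group of order m has exactly φ(d) elements of each order d | m, and none otherwise.
106 = 2 · 53 divides 106, and φ(106) = 52.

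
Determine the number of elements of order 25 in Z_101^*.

20

φ(101) = 101 − 1 = 100 = 2^2 · 5^2.
In a cyclic group of order 100, there are φ(d) elements of order d for each divisor d of 100, and zero for non-divisors.
25 = 5^2 divides 100, and φ(25) = 20.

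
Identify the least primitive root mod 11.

2

φ(11) = 11 − 1 = 10 = 2 · 5.
Test candidates g = 2, 3, … against the prime factors q ∈ {2, 5} of φ(11): g is a generator iff g^(10/q) ≢ 1 for every such q.
g = 2: 2^5 ≡ 10; 2^2 ≡ 4 — none is 1, so 2 is a primitive root.
So 2 is the smallest generator of (Z/11Z)^×.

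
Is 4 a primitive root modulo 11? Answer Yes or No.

No

φ(11) = 11 − 1 = 10 = 2 · 5.
Test 4^(10/q) mod 11 for each prime factor q of 10:
4^5 ≡ 1 (mod 11)  [q = 2: ≡ 1 ✗]
4^2 ≡ 5 (mod 11)  [q = 5: ≢ 1 ✓]
4^5 ≡ 1 shows ord(4) | 5, strictly less than φ(11); not a primitive root.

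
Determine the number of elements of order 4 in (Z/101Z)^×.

φ(101) = 101 − 1 = 100 = 2^2 · 5^2.
(Z/101Z)^× is cyclic (|G| = 100); a cyclic group of order m has exactly φ(d) elements of each order d | m, and none otherwise.
4 = 2^2 divides 100, and φ(4) = 2.

2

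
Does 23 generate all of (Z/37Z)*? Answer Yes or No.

No

φ(37) = 37 − 1 = 36 = 2^2 · 3^2.
An element g generates (Z/37Z)^× iff g^(36/q) ≢ 1 (mod 37) for each prime q ∈ {2, 3}.
23^18 ≡ 36 (mod 37)  [q = 2: ≢ 1 ✓]
23^12 ≡ 1 (mod 37)  [q = 3: ≡ 1 ✗]
Since 23^12 ≡ 1, the order of 23 divides 12 < 36, so 23 is not a primitive root.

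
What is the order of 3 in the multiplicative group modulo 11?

5

ord(3) | φ(11) = 11 − 1 = 10 = 2 · 5.
Divisors of 10: 1, 2, 5, 10.
Compute 3^d (mod 11) for the divisors d until we hit 1:
3^1 ≡ 3 (mod 11)
3^2 ≡ 9 (mod 11)
3^5 ≡ 1 (mod 11) ✓
The smallest such exponent is 5, so the order of 3 is 5.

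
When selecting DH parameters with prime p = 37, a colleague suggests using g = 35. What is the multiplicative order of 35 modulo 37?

36

Since 35 ∈ (Z/37Z)^×, its order divides φ(37) = 37 − 1 = 36 = 2^2 · 3^2.
Divisors of 36: 1, 2, 3, 4, 6, 9, 12, 18, 36.
Check 35^d mod 37 for each divisor in increasing order:
35^1 ≡ 35 (mod 37)
35^2 ≡ 4 (mod 37)
35^3 ≡ 29 (mod 37)
35^4 ≡ 16 (mod 37)
35^6 ≡ 27 (mod 37)
35^9 ≡ 6 (mod 37)
35^12 ≡ 26 (mod 37)
35^18 ≡ 36 (mod 37)
35^36 ≡ 1 (mod 37) ✓
Hence ord(35) = 36.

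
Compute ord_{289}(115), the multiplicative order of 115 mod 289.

68

Since 115 ∈ (Z/289Z)^×, its order divides φ(289) = φ(17^2) = 17·(17−1) = 272 = 2^4 · 17.
Divisors of 272: 1, 2, 4, 8, 16, 17, 34, 68, 136, 272.
Compute 115^d (mod 289) for the divisors d until we hit 1:
115^1 ≡ 115 (mod 289)
115^2 ≡ 220 (mod 289)
115^4 ≡ 137 (mod 289)
115^8 ≡ 273 (mod 289)
115^16 ≡ 256 (mod 289)
115^17 ≡ 251 (mod 289)
115^34 ≡ 288 (mod 289)
115^68 ≡ 1 (mod 289) ✓
Hence ord(115) = 68.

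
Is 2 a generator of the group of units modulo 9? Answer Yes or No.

Yes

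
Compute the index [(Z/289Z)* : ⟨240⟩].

2

Since 240 ∈ (Z/289Z)^×, its order divides φ(289) = φ(17^2) = 17·(17−1) = 272 = 2^4 · 17.
Divisors of 272: 1, 2, 4, 8, 16, 17, 34, 68, 136, 272.
Test each divisor d:
240^1 ≡ 240
240^2 ≡ 89
240^4 ≡ 118
240^8 ≡ 52
240^16 ≡ 103
240^17 ≡ 155
240^34 ≡ 38
240^68 ≡ 288
240^136 ≡ 1
The order of 240 is 136, so the subgroup it generates has 136 elements.
Index = |(Z/289Z)^×| / |⟨240⟩| = 272 / 136 = 2.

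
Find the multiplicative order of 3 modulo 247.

ord(3) | φ(247) = φ(13·19) = (13−1)·(19−1) = 12·18 = 216 = 2^3 · 3^3.
Divisors of 216: 1, 2, 3, 4, 6, 8, 9, 12, 18, 24, 27, 36, 54, 72, 108, 216.
Compute 3^d (mod 247) for the divisors d until we hit 1:
3^1 ≡ 3 (mod 247)
3^2 ≡ 9 (mod 247)
3^3 ≡ 27 (mod 247)
3^4 ≡ 81 (mod 247)
3^6 ≡ 235 (mod 247)
3^8 ≡ 139 (mod 247)
3^9 ≡ 170 (mod 247)
3^12 ≡ 144 (mod 247)
3^18 ≡ 1 (mod 247) ✓
So ord_247(3) = 18.

18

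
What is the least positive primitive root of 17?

3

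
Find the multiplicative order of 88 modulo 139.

138

ord(88) | φ(139) = 139 − 1 = 138 = 2 · 3 · 23.
Divisors of 138: 1, 2, 3, 6, 23, 46, 69, 138.
Test each divisor d:
88^1 ≡ 88 (mod 139)
88^2 ≡ 99 (mod 139)
88^3 ≡ 94 (mod 139)
88^6 ≡ 79 (mod 139)
88^23 ≡ 97 (mod 139)
88^46 ≡ 96 (mod 139)
88^69 ≡ 138 (mod 139)
88^138 ≡ 1 (mod 139) ✓
So ord_139(88) = 138.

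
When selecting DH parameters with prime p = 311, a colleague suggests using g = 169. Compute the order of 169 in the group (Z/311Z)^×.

31

ord(169) | φ(311) = 311 − 1 = 310 = 2 · 5 · 31.
Divisors of 310: 1, 2, 5, 10, 31, 62, 155, 310.
Test each divisor d:
169^1 ≡ 169 (mod 311)
169^2 ≡ 260 (mod 311)
169^5 ≡ 126 (mod 311)
169^10 ≡ 15 (mod 311)
169^31 ≡ 1 (mod 311) ✓
So ord_311(169) = 31.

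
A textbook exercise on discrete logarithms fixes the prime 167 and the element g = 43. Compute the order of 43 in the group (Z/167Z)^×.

166

The order of 43 must divide φ(167) = 167 − 1 = 166 = 2 · 83.
Divisors of 166: 1, 2, 83, 166.
Evaluate successive powers at the divisors of 166:
43^1 ≡ 43
43^2 ≡ 12
43^83 ≡ 166
43^166 ≡ 1
Hence ord(43) = 166.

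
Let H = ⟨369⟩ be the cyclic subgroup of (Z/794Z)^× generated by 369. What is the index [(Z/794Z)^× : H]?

1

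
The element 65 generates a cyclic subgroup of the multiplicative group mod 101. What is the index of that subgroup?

10

Since 65 ∈ (Z/101Z)^×, its order divides φ(101) = 101 − 1 = 100 = 2^2 · 5^2.
Divisors of 100: 1, 2, 4, 5, 10, 20, 25, 50, 100.
Check 65^d mod 101 for each divisor in increasing order:
65^1 ≡ 65 (mod 101)
65^2 ≡ 84 (mod 101)
65^4 ≡ 87 (mod 101)
65^5 ≡ 100 (mod 101)
65^10 ≡ 1 (mod 101) ✓
Thus |⟨65⟩| = ord(65) = 10.
The index is φ(101) / ord(65) = 100 / 10 = 10.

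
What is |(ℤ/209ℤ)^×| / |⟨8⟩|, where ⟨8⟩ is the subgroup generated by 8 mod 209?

6

By Lagrange's theorem, ord_209(8) divides φ(209) = φ(11·19) = (11−1)·(19−1) = 10·18 = 180 = 2^2 · 3^2 · 5.
Divisors of 180: 1, 2, 3, 4, 5, 6, 9, 10, 12, 15, 18, 20, 30, 36, 45, 60, 90, 180.
Compute 8^d (mod 209) for the divisors d until we hit 1:
8^1 ≡ 8 (mod 209)
8^2 ≡ 64 (mod 209)
8^3 ≡ 94 (mod 209)
8^4 ≡ 125 (mod 209)
8^5 ≡ 164 (mod 209)
8^6 ≡ 58 (mod 209)
8^9 ≡ 18 (mod 209)
8^10 ≡ 144 (mod 209)
8^12 ≡ 20 (mod 209)
8^15 ≡ 208 (mod 209)
8^18 ≡ 115 (mod 209)
8^20 ≡ 45 (mod 209)
8^30 ≡ 1 (mod 209) ✓
Thus |⟨8⟩| = ord(8) = 30.
The index is φ(209) / ord(8) = 180 / 30 = 6.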